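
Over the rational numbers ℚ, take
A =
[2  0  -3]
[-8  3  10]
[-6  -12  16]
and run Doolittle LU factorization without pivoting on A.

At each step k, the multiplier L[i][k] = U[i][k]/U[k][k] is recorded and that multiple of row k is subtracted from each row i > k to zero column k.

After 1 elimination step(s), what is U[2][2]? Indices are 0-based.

U[2][2] = 7

[col 0] pivot 2
  R1 -= -4*R0 → (0, 3, -2)  (L[1][0] := -4)
  R2 -= -3*R0 → (0, -12, 7)  (L[2][0] := -3)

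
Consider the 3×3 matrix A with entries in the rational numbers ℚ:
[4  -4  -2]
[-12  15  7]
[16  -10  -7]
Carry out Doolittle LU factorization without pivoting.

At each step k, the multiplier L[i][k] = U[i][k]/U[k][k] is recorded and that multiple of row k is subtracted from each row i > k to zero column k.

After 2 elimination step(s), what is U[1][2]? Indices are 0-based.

Step 1: pivot at (0,0) is 4.
  row1 ← row1 − (-3)·row0  ⇒  L[1][0]=-3, U row1=(0, 3, 1)
  row2 ← row2 − (4)·row0  ⇒  L[2][0]=4, U row2=(0, 6, 1)
Step 2: pivot at (1,1) is 3.
  row2 ← row2 − (2)·row1  ⇒  L[2][1]=2, U row2=(0, 0, -1)

U[1][2] = 1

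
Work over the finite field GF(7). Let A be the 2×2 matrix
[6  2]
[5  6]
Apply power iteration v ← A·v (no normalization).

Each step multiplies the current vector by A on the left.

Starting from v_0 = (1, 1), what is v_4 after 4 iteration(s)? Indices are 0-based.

v_4 = (3, 4)

v_0 = (1, 1).
v_1 = A·v_0 = (1, 4).
v_2 = A·v_1 = (0, 1).
v_3 = A·v_2 = (2, 6).
v_4 = A·v_3 = (3, 4).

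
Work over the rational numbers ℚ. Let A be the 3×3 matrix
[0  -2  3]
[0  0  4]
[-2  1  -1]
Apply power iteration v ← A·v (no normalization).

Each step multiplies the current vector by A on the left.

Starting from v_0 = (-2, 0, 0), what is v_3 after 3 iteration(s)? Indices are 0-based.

v_0 = (-2, 0, 0).
v_1 = A·v_0 = (0, 0, 4).
v_2 = A·v_1 = (12, 16, -4).
v_3 = A·v_2 = (-44, -16, -4).

v_3 = (-44, -16, -4)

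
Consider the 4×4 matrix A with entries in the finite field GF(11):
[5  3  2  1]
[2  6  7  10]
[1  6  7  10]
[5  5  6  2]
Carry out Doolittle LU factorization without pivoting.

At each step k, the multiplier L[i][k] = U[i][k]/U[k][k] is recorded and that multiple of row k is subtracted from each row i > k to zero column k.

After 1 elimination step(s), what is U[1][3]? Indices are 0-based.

Step 1: pivot at (0,0) is 5.
  row1 ← row1 − (7)·row0  ⇒  L[1][0]=7, U row1=(0, 7, 4, 3)
  row2 ← row2 − (9)·row0  ⇒  L[2][0]=9, U row2=(0, 1, 0, 1)
  row3 ← row3 − (1)·row0  ⇒  L[3][0]=1, U row3=(0, 2, 4, 1)

U[1][3] = 3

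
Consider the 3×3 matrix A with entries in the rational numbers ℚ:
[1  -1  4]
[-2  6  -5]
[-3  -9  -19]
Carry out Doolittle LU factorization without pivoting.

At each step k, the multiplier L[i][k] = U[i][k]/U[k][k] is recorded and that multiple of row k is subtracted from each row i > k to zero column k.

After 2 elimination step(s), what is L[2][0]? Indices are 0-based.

Step 1: pivot at (0,0) is 1.
  row1 ← row1 − (-2)·row0  ⇒  L[1][0]=-2, U row1=(0, 4, 3)
  row2 ← row2 − (-3)·row0  ⇒  L[2][0]=-3, U row2=(0, -12, -7)
Step 2: pivot at (1,1) is 4.
  row2 ← row2 − (-3)·row1  ⇒  L[2][1]=-3, U row2=(0, 0, 2)

L[2][0] = -3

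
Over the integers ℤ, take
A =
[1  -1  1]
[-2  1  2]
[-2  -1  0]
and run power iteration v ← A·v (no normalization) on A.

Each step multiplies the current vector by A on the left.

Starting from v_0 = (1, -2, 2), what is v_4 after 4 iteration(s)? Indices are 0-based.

v_0 = (1, -2, 2).
v_1 = A·v_0 = (5, 0, 0).
v_2 = A·v_1 = (5, -10, -10).
v_3 = A·v_2 = (5, -40, 0).
v_4 = A·v_3 = (45, -50, 30).

v_4 = (45, -50, 30)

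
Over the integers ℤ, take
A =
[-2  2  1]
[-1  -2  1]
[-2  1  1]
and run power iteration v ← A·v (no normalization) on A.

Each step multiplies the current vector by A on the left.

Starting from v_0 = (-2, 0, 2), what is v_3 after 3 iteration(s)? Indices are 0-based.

v_0 = (-2, 0, 2).
v_1 = A·v_0 = (6, 4, 6).
v_2 = A·v_1 = (2, -8, -2).
v_3 = A·v_2 = (-22, 12, -14).

v_3 = (-22, 12, -14)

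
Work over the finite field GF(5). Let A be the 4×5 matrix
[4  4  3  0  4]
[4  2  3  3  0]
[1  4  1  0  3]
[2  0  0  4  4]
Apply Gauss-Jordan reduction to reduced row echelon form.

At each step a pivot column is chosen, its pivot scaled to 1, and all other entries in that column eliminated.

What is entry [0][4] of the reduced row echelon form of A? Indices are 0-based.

M[0][4] = 4

pivot(0,0)=4: scale R0 → (1, 1, 2, 0, 1)
  clear (1,0): R1 −= (4)R0 → (0, 3, 0, 3, 1)
  clear (2,0): R2 −= (1)R0 → (0, 3, 4, 0, 2)
  clear (3,0): R3 −= (2)R0 → (0, 3, 1, 4, 2)
pivot(1,1)=3: scale R1 → (0, 1, 0, 1, 2)
  clear (0,1): R0 −= (1)R1 → (1, 0, 2, 4, 4)
  clear (2,1): R2 −= (3)R1 → (0, 0, 4, 2, 1)
  clear (3,1): R3 −= (3)R1 → (0, 0, 1, 1, 1)
pivot(2,2)=4: scale R2 → (0, 0, 1, 3, 4)
  clear (0,2): R0 −= (2)R2 → (1, 0, 0, 3, 1)
  clear (3,2): R3 −= (1)R2 → (0, 0, 0, 3, 2)
pivot(3,3)=3: scale R3 → (0, 0, 0, 1, 4)
  clear (0,3): R0 −= (3)R3 → (1, 0, 0, 0, 4)
  clear (1,3): R1 −= (1)R3 → (0, 1, 0, 0, 3)
  clear (2,3): R2 −= (3)R3 → (0, 0, 1, 0, 2)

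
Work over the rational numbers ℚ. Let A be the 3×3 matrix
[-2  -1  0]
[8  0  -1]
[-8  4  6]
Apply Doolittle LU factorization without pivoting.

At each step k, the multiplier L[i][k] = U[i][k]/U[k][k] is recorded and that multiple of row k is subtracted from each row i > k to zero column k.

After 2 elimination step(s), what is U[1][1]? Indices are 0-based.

U[1][1] = -4

Step 1: pivot at (0,0) is -2.
  row1 ← row1 − (-4)·row0  ⇒  L[1][0]=-4, U row1=(0, -4, -1)
  row2 ← row2 − (4)·row0  ⇒  L[2][0]=4, U row2=(0, 8, 6)
Step 2: pivot at (1,1) is -4.
  row2 ← row2 − (-2)·row1  ⇒  L[2][1]=-2, U row2=(0, 0, 4)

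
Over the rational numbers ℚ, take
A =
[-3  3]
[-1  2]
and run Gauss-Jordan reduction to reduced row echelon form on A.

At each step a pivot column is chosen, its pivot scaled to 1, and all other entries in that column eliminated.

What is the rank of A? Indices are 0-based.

rank = 2

step 1: normalize row 0 (÷-3) = (1, -1)
  row 1: subtract -1×row0 = (0, 1)
step 2: normalize row 1 (÷1) = (0, 1)
  row 0: subtract -1×row1 = (1, 0)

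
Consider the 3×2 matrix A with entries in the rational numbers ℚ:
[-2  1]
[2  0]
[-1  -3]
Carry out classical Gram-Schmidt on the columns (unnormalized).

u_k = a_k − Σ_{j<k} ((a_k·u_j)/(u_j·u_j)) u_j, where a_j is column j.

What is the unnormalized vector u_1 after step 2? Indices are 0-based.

u_1 = (11/9, -2/9, -26/9)

Step 1: u_0 = a_0 = (-2, 2, -1).
Step 2: u_1 = a_1 − (1/9)·u_0 = (11/9, -2/9, -26/9).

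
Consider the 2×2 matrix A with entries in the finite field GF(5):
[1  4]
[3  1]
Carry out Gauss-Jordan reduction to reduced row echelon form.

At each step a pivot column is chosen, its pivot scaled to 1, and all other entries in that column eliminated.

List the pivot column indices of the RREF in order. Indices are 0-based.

pivot columns: 0, 1

[1] R0 /= 1  ⇒  (1, 4)
     R1 -= 3·R0  ⇒  (0, 4)
[2] R1 /= 4  ⇒  (0, 1)
     R0 -= 4·R1  ⇒  (1, 0)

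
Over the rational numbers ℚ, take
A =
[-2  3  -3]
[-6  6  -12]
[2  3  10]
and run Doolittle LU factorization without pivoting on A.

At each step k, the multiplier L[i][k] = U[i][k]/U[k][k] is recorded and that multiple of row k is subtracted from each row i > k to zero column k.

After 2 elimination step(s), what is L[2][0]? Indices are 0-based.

L[2][0] = -1

Step 1: pivot at (0,0) is -2.
  row1 ← row1 − (3)·row0  ⇒  L[1][0]=3, U row1=(0, -3, -3)
  row2 ← row2 − (-1)·row0  ⇒  L[2][0]=-1, U row2=(0, 6, 7)
Step 2: pivot at (1,1) is -3.
  row2 ← row2 − (-2)·row1  ⇒  L[2][1]=-2, U row2=(0, 0, 1)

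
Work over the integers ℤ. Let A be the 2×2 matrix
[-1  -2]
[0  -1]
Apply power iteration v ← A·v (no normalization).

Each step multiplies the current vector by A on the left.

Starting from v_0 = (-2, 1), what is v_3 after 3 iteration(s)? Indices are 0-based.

v_0 = (-2, 1).
v_1 = A·v_0 = (0, -1).
v_2 = A·v_1 = (2, 1).
v_3 = A·v_2 = (-4, -1).

v_3 = (-4, -1)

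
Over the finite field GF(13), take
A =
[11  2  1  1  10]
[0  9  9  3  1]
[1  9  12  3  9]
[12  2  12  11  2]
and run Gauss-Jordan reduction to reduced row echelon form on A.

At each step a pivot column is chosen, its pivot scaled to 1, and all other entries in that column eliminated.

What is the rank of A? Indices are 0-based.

step 1: normalize row 0 (÷11) = (1, 12, 6, 6, 8)
  row 2: subtract 1×row0 = (0, 10, 6, 10, 1)
  row 3: subtract 12×row0 = (0, 1, 5, 4, 10)
step 2: normalize row 1 (÷9) = (0, 1, 1, 9, 3)
  row 0: subtract 12×row1 = (1, 0, 7, 2, 11)
  row 2: subtract 10×row1 = (0, 0, 9, 11, 10)
  row 3: subtract 1×row1 = (0, 0, 4, 8, 7)
step 3: normalize row 2 (÷9) = (0, 0, 1, 7, 4)
  row 0: subtract 7×row2 = (1, 0, 0, 5, 9)
  row 1: subtract 1×row2 = (0, 1, 0, 2, 12)
  row 3: subtract 4×row2 = (0, 0, 0, 6, 4)
step 4: normalize row 3 (÷6) = (0, 0, 0, 1, 5)
  row 0: subtract 5×row3 = (1, 0, 0, 0, 10)
  row 1: subtract 2×row3 = (0, 1, 0, 0, 2)
  row 2: subtract 7×row3 = (0, 0, 1, 0, 8)

rank = 4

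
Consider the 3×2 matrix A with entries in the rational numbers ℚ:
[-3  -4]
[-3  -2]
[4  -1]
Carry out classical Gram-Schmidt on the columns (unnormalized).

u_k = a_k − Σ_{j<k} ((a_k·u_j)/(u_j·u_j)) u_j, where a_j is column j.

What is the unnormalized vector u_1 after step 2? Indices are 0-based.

u_1 = (-47/17, -13/17, -45/17)

Step 1: u_0 = a_0 = (-3, -3, 4).
Step 2: u_1 = a_1 − (7/17)·u_0 = (-47/17, -13/17, -45/17).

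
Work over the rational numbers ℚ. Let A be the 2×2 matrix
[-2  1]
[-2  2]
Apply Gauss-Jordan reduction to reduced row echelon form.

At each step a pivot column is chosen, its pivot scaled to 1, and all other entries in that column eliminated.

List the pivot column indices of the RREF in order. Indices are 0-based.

pivot(0,0)=-2: scale R0 → (1, -1/2)
  clear (1,0): R1 −= (-2)R0 → (0, 1)
pivot(1,1)=1: scale R1 → (0, 1)
  clear (0,1): R0 −= (-1/2)R1 → (1, 0)

pivot columns: 0, 1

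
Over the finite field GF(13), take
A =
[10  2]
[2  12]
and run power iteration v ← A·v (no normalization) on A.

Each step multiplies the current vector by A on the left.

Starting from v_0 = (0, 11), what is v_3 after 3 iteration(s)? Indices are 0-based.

v_0 = (0, 11).
v_1 = A·v_0 = (9, 2).
v_2 = A·v_1 = (3, 3).
v_3 = A·v_2 = (10, 3).

v_3 = (10, 3)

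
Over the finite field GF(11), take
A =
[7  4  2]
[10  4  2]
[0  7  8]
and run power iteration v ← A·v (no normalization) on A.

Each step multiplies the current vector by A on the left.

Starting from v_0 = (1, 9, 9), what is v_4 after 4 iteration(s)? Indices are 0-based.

v_4 = (0, 1, 4)

v_0 = (1, 9, 9).
v_1 = A·v_0 = (6, 9, 3).
v_2 = A·v_1 = (7, 3, 10).
v_3 = A·v_2 = (4, 3, 2).
v_4 = A·v_3 = (0, 1, 4).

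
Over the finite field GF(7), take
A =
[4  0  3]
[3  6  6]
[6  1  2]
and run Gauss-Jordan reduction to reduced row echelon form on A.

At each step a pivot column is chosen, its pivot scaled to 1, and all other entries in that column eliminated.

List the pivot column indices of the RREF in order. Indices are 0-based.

pivot columns: 0, 1, 2

pivot(0,0)=4: scale R0 → (1, 0, 6)
  clear (1,0): R1 −= (3)R0 → (0, 6, 2)
  clear (2,0): R2 −= (6)R0 → (0, 1, 1)
pivot(1,1)=6: scale R1 → (0, 1, 5)
  clear (2,1): R2 −= (1)R1 → (0, 0, 3)
pivot(2,2)=3: scale R2 → (0, 0, 1)
  clear (0,2): R0 −= (6)R2 → (1, 0, 0)
  clear (1,2): R1 −= (5)R2 → (0, 1, 0)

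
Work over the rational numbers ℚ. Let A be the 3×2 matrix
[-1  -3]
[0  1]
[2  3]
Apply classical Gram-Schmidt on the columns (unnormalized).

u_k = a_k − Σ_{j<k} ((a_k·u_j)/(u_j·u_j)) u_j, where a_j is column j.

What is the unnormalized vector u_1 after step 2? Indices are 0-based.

u_1 = (-6/5, 1, -3/5)

Step 1: u_0 = a_0 = (-1, 0, 2).
Step 2: u_1 = a_1 − (9/5)·u_0 = (-6/5, 1, -3/5).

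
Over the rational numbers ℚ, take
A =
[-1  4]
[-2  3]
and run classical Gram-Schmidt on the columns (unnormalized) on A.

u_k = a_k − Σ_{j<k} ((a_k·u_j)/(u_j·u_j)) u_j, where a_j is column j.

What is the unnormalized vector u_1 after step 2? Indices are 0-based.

u_1 = (2, -1)

Step 1: u_0 = a_0 = (-1, -2).
Step 2: u_1 = a_1 − (-2)·u_0 = (2, -1).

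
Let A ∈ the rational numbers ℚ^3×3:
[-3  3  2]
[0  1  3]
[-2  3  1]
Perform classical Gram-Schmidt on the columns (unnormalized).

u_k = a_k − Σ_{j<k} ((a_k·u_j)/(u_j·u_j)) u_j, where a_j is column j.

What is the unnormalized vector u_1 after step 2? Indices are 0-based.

u_1 = (-6/13, 1, 9/13)

Step 1: u_0 = a_0 = (-3, 0, -2).
Step 2: u_1 = a_1 − (-15/13)·u_0 = (-6/13, 1, 9/13).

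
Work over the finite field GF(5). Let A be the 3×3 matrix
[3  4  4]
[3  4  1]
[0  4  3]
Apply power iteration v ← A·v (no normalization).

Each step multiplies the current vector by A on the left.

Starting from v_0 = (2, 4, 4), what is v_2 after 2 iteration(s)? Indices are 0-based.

v_2 = (0, 1, 3)

v_0 = (2, 4, 4).
v_1 = A·v_0 = (3, 1, 3).
v_2 = A·v_1 = (0, 1, 3).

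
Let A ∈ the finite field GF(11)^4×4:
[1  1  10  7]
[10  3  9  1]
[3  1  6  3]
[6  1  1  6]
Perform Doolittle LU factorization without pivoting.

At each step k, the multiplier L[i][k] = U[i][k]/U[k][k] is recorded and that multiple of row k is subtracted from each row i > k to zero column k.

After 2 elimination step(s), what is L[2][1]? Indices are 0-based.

Step 1: pivot at (0,0) is 1.
  row1 ← row1 − (10)·row0  ⇒  L[1][0]=10, U row1=(0, 4, 8, 8)
  row2 ← row2 − (3)·row0  ⇒  L[2][0]=3, U row2=(0, 9, 9, 4)
  row3 ← row3 − (6)·row0  ⇒  L[3][0]=6, U row3=(0, 6, 7, 8)
Step 2: pivot at (1,1) is 4.
  row2 ← row2 − (5)·row1  ⇒  L[2][1]=5, U row2=(0, 0, 2, 8)
  row3 ← row3 − (7)·row1  ⇒  L[3][1]=7, U row3=(0, 0, 6, 7)

L[2][1] = 5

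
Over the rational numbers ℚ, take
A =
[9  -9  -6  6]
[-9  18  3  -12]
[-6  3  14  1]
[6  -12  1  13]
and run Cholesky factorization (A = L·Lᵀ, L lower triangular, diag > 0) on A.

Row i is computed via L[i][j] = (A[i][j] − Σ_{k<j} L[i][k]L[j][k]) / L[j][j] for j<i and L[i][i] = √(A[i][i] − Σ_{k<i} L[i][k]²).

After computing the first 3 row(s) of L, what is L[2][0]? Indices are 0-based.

Step 1: L[0][0] = √(9) = 3.
  L[1][0] = (-9) / L[0][0] = -3.
Step 2: L[1][1] = √(9) = 3.
  L[2][0] = (-6) / L[0][0] = -2.
  L[2][1] = (-3) / L[1][1] = -1.
Step 3: L[2][2] = √(9) = 3.

L[2][0] = -2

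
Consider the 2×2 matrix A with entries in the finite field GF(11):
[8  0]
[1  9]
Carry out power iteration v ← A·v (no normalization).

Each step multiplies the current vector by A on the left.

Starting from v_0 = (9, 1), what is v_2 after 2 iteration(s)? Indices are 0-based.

v_2 = (4, 3)

v_0 = (9, 1).
v_1 = A·v_0 = (6, 7).
v_2 = A·v_1 = (4, 3).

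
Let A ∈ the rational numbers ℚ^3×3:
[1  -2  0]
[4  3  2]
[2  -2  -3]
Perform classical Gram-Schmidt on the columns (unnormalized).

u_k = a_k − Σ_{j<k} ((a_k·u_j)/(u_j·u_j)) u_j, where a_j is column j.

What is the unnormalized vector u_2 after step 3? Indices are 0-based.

u_2 = (518/321, 74/321, -407/321)

Step 1: u_0 = a_0 = (1, 4, 2).
Step 2: u_1 = a_1 − (2/7)·u_0 = (-16/7, 13/7, -18/7).
Step 3: u_2 = a_2 − (2/21)·u_0 − (80/107)·u_1 = (518/321, 74/321, -407/321).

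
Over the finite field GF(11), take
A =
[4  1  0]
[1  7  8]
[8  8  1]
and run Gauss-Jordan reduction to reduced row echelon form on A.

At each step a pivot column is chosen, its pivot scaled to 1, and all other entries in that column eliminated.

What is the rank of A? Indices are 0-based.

step 1: normalize row 0 (÷4) = (1, 3, 0)
  row 1: subtract 1×row0 = (0, 4, 8)
  row 2: subtract 8×row0 = (0, 6, 1)
step 2: normalize row 1 (÷4) = (0, 1, 2)
  row 0: subtract 3×row1 = (1, 0, 5)
  row 2: subtract 6×row1 = (0, 0, 0)
skip col 2 (zero from row 2)

rank = 2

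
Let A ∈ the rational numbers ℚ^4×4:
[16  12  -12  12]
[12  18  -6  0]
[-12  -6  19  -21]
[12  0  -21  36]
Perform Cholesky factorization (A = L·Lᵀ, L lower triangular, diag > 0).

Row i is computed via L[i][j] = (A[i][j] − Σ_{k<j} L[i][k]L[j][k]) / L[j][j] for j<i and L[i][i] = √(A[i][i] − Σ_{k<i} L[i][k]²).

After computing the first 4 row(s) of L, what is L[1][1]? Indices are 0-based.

Step 1: L[0][0] = √(16) = 4.
  L[1][0] = (12) / L[0][0] = 3.
Step 2: L[1][1] = √(9) = 3.
  L[2][0] = (-12) / L[0][0] = -3.
  L[2][1] = (3) / L[1][1] = 1.
Step 3: L[2][2] = √(9) = 3.
  L[3][0] = (12) / L[0][0] = 3.
  L[3][1] = (-9) / L[1][1] = -3.
  L[3][2] = (-9) / L[2][2] = -3.
Step 4: L[3][3] = √(9) = 3.

L[1][1] = 3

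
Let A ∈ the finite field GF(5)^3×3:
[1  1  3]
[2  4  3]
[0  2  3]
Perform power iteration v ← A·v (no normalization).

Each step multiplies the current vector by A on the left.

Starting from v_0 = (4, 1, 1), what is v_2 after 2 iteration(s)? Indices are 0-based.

v_2 = (3, 1, 0)

v_0 = (4, 1, 1).
v_1 = A·v_0 = (3, 0, 0).
v_2 = A·v_1 = (3, 1, 0).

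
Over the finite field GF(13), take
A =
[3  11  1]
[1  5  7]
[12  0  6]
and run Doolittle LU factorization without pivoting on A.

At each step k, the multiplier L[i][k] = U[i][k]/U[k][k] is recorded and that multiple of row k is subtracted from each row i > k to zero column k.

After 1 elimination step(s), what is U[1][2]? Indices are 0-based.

Step 1: pivot at (0,0) is 3.
  row1 ← row1 − (9)·row0  ⇒  L[1][0]=9, U row1=(0, 10, 11)
  row2 ← row2 − (4)·row0  ⇒  L[2][0]=4, U row2=(0, 8, 2)

U[1][2] = 11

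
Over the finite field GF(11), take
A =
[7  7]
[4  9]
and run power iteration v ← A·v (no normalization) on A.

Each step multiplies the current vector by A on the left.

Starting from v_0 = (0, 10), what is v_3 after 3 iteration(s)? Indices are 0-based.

v_3 = (4, 1)

v_0 = (0, 10).
v_1 = A·v_0 = (4, 2).
v_2 = A·v_1 = (9, 1).
v_3 = A·v_2 = (4, 1).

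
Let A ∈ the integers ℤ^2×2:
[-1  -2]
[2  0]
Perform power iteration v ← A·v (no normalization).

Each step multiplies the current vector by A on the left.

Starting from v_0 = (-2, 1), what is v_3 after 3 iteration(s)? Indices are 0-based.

v_3 = (-8, 16)

v_0 = (-2, 1).
v_1 = A·v_0 = (0, -4).
v_2 = A·v_1 = (8, 0).
v_3 = A·v_2 = (-8, 16).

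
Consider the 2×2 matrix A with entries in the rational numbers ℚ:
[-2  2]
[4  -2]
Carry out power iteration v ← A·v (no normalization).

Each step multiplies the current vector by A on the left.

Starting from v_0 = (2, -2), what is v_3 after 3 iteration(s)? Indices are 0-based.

v_0 = (2, -2).
v_1 = A·v_0 = (-8, 12).
v_2 = A·v_1 = (40, -56).
v_3 = A·v_2 = (-192, 272).

v_3 = (-192, 272)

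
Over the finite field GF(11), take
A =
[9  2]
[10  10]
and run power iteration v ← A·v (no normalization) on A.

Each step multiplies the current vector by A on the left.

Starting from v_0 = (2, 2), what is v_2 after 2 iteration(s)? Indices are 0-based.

v_2 = (3, 4)

v_0 = (2, 2).
v_1 = A·v_0 = (0, 7).
v_2 = A·v_1 = (3, 4).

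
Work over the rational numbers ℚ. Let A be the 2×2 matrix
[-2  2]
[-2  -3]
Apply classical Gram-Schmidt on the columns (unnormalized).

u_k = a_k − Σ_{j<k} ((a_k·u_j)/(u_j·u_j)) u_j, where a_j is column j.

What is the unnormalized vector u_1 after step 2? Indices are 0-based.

u_1 = (5/2, -5/2)

Step 1: u_0 = a_0 = (-2, -2).
Step 2: u_1 = a_1 − (1/4)·u_0 = (5/2, -5/2).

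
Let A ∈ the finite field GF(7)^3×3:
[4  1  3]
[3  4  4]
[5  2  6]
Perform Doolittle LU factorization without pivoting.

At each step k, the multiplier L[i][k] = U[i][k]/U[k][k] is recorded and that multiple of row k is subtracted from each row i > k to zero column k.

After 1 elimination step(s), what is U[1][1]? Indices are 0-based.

k=0: U[0][0]=4
  eliminate (1,0): mult=6, new row 1: (0, 5, 0); set L[1][0]=6
  eliminate (2,0): mult=3, new row 2: (0, 6, 4); set L[2][0]=3

U[1][1] = 5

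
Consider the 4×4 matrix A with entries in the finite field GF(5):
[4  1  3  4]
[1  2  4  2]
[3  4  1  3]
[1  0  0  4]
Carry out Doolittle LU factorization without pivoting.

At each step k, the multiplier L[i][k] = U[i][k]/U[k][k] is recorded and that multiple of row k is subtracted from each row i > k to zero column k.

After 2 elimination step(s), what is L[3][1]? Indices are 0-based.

Step 1: pivot at (0,0) is 4.
  row1 ← row1 − (4)·row0  ⇒  L[1][0]=4, U row1=(0, 3, 2, 1)
  row2 ← row2 − (2)·row0  ⇒  L[2][0]=2, U row2=(0, 2, 0, 0)
  row3 ← row3 − (4)·row0  ⇒  L[3][0]=4, U row3=(0, 1, 3, 3)
Step 2: pivot at (1,1) is 3.
  row2 ← row2 − (4)·row1  ⇒  L[2][1]=4, U row2=(0, 0, 2, 1)
  row3 ← row3 − (2)·row1  ⇒  L[3][1]=2, U row3=(0, 0, 4, 1)

L[3][1] = 2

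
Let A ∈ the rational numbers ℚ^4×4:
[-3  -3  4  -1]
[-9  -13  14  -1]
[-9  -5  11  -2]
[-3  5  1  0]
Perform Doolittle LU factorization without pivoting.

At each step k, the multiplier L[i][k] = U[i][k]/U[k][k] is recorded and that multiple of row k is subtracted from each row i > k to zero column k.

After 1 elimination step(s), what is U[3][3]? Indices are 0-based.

[col 0] pivot -3
  R1 -= 3*R0 → (0, -4, 2, 2)  (L[1][0] := 3)
  R2 -= 3*R0 → (0, 4, -1, 1)  (L[2][0] := 3)
  R3 -= 1*R0 → (0, 8, -3, 1)  (L[3][0] := 1)

U[3][3] = 1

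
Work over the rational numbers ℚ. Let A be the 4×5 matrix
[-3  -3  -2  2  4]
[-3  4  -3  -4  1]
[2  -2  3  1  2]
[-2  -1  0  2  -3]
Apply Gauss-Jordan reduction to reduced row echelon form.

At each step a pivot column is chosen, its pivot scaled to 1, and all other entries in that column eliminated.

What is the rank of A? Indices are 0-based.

pivot(0,0)=-3: scale R0 → (1, 1, 2/3, -2/3, -4/3)
  clear (1,0): R1 −= (-3)R0 → (0, 7, -1, -6, -3)
  clear (2,0): R2 −= (2)R0 → (0, -4, 5/3, 7/3, 14/3)
  clear (3,0): R3 −= (-2)R0 → (0, 1, 4/3, 2/3, -17/3)
pivot(1,1)=7: scale R1 → (0, 1, -1/7, -6/7, -3/7)
  clear (0,1): R0 −= (1)R1 → (1, 0, 17/21, 4/21, -19/21)
  clear (2,1): R2 −= (-4)R1 → (0, 0, 23/21, -23/21, 62/21)
  clear (3,1): R3 −= (1)R1 → (0, 0, 31/21, 32/21, -110/21)
pivot(2,2)=23/21: scale R2 → (0, 0, 1, -1, 62/23)
  clear (0,2): R0 −= (17/21)R2 → (1, 0, 0, 1, -71/23)
  clear (1,2): R1 −= (-1/7)R2 → (0, 1, 0, -1, -1/23)
  clear (3,2): R3 −= (31/21)R2 → (0, 0, 0, 3, -212/23)
pivot(3,3)=3: scale R3 → (0, 0, 0, 1, -212/69)
  clear (0,3): R0 −= (1)R3 → (1, 0, 0, 0, -1/69)
  clear (1,3): R1 −= (-1)R3 → (0, 1, 0, 0, -215/69)
  clear (2,3): R2 −= (-1)R3 → (0, 0, 1, 0, -26/69)

rank = 4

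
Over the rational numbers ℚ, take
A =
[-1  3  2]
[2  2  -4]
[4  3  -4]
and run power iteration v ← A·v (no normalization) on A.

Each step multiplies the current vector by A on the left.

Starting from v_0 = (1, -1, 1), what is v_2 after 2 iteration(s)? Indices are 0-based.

v_2 = (-16, 0, -8)

v_0 = (1, -1, 1).
v_1 = A·v_0 = (-2, -4, -3).
v_2 = A·v_1 = (-16, 0, -8).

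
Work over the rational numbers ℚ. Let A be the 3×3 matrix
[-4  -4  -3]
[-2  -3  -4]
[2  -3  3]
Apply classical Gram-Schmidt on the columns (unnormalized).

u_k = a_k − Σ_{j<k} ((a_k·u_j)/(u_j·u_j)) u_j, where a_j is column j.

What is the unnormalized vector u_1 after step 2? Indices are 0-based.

u_1 = (-4/3, -5/3, -13/3)

Step 1: u_0 = a_0 = (-4, -2, 2).
Step 2: u_1 = a_1 − (2/3)·u_0 = (-4/3, -5/3, -13/3).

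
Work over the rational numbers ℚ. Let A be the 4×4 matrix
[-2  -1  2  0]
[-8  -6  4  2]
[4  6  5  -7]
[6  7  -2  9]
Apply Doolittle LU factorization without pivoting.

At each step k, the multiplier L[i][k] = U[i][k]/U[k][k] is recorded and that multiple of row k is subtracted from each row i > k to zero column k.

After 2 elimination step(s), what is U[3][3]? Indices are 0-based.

U[3][3] = 13

k=0: U[0][0]=-2
  eliminate (1,0): mult=4, new row 1: (0, -2, -4, 2); set L[1][0]=4
  eliminate (2,0): mult=-2, new row 2: (0, 4, 9, -7); set L[2][0]=-2
  eliminate (3,0): mult=-3, new row 3: (0, 4, 4, 9); set L[3][0]=-3
k=1: U[1][1]=-2
  eliminate (2,1): mult=-2, new row 2: (0, 0, 1, -3); set L[2][1]=-2
  eliminate (3,1): mult=-2, new row 3: (0, 0, -4, 13); set L[3][1]=-2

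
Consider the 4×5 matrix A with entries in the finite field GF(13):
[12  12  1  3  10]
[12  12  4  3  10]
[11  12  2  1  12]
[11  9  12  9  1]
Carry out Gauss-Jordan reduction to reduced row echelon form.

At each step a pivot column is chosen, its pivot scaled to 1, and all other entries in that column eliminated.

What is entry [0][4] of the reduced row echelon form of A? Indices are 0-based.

M[0][4] = 1

pivot(0,0)=12: scale R0 → (1, 1, 12, 10, 3)
  clear (1,0): R1 −= (12)R0 → (0, 0, 3, 0, 0)
  clear (2,0): R2 −= (11)R0 → (0, 1, 0, 8, 5)
  clear (3,0): R3 −= (11)R0 → (0, 11, 10, 3, 7)
pivot(1,1): swap R1↔R2
pivot(1,1)=1: scale R1 → (0, 1, 0, 8, 5)
  clear (0,1): R0 −= (1)R1 → (1, 0, 12, 2, 11)
  clear (3,1): R3 −= (11)R1 → (0, 0, 10, 6, 4)
pivot(2,2)=3: scale R2 → (0, 0, 1, 0, 0)
  clear (0,2): R0 −= (12)R2 → (1, 0, 0, 2, 11)
  clear (3,2): R3 −= (10)R2 → (0, 0, 0, 6, 4)
pivot(3,3)=6: scale R3 → (0, 0, 0, 1, 5)
  clear (0,3): R0 −= (2)R3 → (1, 0, 0, 0, 1)
  clear (1,3): R1 −= (8)R3 → (0, 1, 0, 0, 4)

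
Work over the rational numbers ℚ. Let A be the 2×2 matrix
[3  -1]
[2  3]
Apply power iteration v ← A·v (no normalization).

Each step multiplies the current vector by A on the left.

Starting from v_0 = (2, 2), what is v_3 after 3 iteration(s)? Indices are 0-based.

v_0 = (2, 2).
v_1 = A·v_0 = (4, 10).
v_2 = A·v_1 = (2, 38).
v_3 = A·v_2 = (-32, 118).

v_3 = (-32, 118)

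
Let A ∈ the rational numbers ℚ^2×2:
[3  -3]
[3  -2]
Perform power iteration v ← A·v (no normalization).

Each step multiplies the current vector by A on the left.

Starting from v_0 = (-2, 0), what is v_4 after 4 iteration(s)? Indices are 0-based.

v_4 = (18, 30)

v_0 = (-2, 0).
v_1 = A·v_0 = (-6, -6).
v_2 = A·v_1 = (0, -6).
v_3 = A·v_2 = (18, 12).
v_4 = A·v_3 = (18, 30).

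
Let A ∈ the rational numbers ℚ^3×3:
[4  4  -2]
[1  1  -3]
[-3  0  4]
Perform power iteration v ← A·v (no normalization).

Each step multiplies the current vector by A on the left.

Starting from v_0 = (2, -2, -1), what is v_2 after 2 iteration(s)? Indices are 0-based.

v_0 = (2, -2, -1).
v_1 = A·v_0 = (2, 3, -10).
v_2 = A·v_1 = (40, 35, -46).

v_2 = (40, 35, -46)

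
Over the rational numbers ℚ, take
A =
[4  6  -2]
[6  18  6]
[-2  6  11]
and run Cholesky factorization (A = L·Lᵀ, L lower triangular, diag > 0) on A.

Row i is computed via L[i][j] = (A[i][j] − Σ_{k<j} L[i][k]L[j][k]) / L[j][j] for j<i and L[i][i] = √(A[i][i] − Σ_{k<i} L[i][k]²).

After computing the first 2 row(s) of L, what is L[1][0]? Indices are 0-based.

Step 1: L[0][0] = √(4) = 2.
  L[1][0] = (6) / L[0][0] = 3.
Step 2: L[1][1] = √(9) = 3.

L[1][0] = 3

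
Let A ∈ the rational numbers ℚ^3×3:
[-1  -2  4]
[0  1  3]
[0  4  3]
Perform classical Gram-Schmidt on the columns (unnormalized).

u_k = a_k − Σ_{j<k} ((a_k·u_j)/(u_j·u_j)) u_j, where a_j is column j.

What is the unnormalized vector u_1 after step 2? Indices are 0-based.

u_1 = (0, 1, 4)

Step 1: u_0 = a_0 = (-1, 0, 0).
Step 2: u_1 = a_1 − (2)·u_0 = (0, 1, 4).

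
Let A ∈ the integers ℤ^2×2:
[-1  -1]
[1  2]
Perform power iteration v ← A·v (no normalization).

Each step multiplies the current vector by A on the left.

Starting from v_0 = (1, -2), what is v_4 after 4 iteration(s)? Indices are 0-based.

v_4 = (5, -13)

v_0 = (1, -2).
v_1 = A·v_0 = (1, -3).
v_2 = A·v_1 = (2, -5).
v_3 = A·v_2 = (3, -8).
v_4 = A·v_3 = (5, -13).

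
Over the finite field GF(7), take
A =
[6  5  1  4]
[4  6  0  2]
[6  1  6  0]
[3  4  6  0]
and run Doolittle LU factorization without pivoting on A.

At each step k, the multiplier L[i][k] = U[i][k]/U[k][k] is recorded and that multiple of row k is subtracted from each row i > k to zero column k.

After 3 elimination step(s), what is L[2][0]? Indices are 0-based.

[col 0] pivot 6
  R1 -= 3*R0 → (0, 5, 4, 4)  (L[1][0] := 3)
  R2 -= 1*R0 → (0, 3, 5, 3)  (L[2][0] := 1)
  R3 -= 4*R0 → (0, 5, 2, 5)  (L[3][0] := 4)
[col 1] pivot 5
  R2 -= 2*R1 → (0, 0, 4, 2)  (L[2][1] := 2)
  R3 -= 1*R1 → (0, 0, 5, 1)  (L[3][1] := 1)
[col 2] pivot 4
  R3 -= 3*R2 → (0, 0, 0, 2)  (L[3][2] := 3)

L[2][0] = 1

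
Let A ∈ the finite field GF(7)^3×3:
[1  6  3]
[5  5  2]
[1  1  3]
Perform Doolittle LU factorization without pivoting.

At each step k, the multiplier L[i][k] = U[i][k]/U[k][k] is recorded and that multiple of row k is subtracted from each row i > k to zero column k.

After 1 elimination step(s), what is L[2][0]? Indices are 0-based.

k=0: U[0][0]=1
  eliminate (1,0): mult=5, new row 1: (0, 3, 1); set L[1][0]=5
  eliminate (2,0): mult=1, new row 2: (0, 2, 0); set L[2][0]=1

L[2][0] = 1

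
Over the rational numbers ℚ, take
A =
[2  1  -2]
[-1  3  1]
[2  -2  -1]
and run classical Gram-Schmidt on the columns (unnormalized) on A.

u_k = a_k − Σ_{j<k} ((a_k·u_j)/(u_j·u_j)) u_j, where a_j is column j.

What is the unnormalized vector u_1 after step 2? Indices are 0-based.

Step 1: u_0 = a_0 = (2, -1, 2).
Step 2: u_1 = a_1 − (-5/9)·u_0 = (19/9, 22/9, -8/9).

u_1 = (19/9, 22/9, -8/9)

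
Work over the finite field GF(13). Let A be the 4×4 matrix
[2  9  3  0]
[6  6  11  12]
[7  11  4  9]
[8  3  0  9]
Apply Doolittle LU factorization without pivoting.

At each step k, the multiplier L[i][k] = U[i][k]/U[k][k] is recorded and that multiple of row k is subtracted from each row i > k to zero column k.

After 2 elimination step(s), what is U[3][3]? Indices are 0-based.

U[3][3] = 5

k=0: U[0][0]=2
  eliminate (1,0): mult=3, new row 1: (0, 5, 2, 12); set L[1][0]=3
  eliminate (2,0): mult=10, new row 2: (0, 12, 0, 9); set L[2][0]=10
  eliminate (3,0): mult=4, new row 3: (0, 6, 1, 9); set L[3][0]=4
k=1: U[1][1]=5
  eliminate (2,1): mult=5, new row 2: (0, 0, 3, 1); set L[2][1]=5
  eliminate (3,1): mult=9, new row 3: (0, 0, 9, 5); set L[3][1]=9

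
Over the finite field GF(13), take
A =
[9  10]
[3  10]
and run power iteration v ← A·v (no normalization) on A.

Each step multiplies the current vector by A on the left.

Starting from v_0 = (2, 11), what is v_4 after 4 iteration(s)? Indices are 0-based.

v_0 = (2, 11).
v_1 = A·v_0 = (11, 12).
v_2 = A·v_1 = (11, 10).
v_3 = A·v_2 = (4, 3).
v_4 = A·v_3 = (1, 3).

v_4 = (1, 3)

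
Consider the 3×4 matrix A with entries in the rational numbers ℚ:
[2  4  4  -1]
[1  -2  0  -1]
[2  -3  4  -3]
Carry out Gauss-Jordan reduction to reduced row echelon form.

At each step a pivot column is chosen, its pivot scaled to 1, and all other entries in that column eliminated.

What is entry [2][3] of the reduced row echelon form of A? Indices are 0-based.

M[2][3] = -9/28

[1] R0 /= 2  ⇒  (1, 2, 2, -1/2)
     R1 -= 1·R0  ⇒  (0, -4, -2, -1/2)
     R2 -= 2·R0  ⇒  (0, -7, 0, -2)
[2] R1 /= -4  ⇒  (0, 1, 1/2, 1/8)
     R0 -= 2·R1  ⇒  (1, 0, 1, -3/4)
     R2 -= -7·R1  ⇒  (0, 0, 7/2, -9/8)
[3] R2 /= 7/2  ⇒  (0, 0, 1, -9/28)
     R0 -= 1·R2  ⇒  (1, 0, 0, -3/7)
     R1 -= 1/2·R2  ⇒  (0, 1, 0, 2/7)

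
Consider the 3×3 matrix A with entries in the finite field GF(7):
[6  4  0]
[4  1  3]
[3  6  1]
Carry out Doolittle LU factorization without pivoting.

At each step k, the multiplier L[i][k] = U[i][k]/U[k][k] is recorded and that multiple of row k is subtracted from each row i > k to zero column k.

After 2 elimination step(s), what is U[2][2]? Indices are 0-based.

U[2][2] = 4

Step 1: pivot at (0,0) is 6.
  row1 ← row1 − (3)·row0  ⇒  L[1][0]=3, U row1=(0, 3, 3)
  row2 ← row2 − (4)·row0  ⇒  L[2][0]=4, U row2=(0, 4, 1)
Step 2: pivot at (1,1) is 3.
  row2 ← row2 − (6)·row1  ⇒  L[2][1]=6, U row2=(0, 0, 4)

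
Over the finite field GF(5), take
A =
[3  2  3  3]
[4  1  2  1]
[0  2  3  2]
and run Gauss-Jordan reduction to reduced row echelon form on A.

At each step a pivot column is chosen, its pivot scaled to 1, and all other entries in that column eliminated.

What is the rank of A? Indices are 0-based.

rank = 3

step 1: normalize row 0 (÷3) = (1, 4, 1, 1)
  row 1: subtract 4×row0 = (0, 0, 3, 2)
step 2: exchange rows 1,2
step 2: normalize row 1 (÷2) = (0, 1, 4, 1)
  row 0: subtract 4×row1 = (1, 0, 0, 2)
step 3: normalize row 2 (÷3) = (0, 0, 1, 4)
  row 1: subtract 4×row2 = (0, 1, 0, 0)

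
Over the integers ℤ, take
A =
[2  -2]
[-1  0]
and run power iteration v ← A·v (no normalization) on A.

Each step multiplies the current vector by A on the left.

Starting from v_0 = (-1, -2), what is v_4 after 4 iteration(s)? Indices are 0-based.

v_4 = (20, -8)

v_0 = (-1, -2).
v_1 = A·v_0 = (2, 1).
v_2 = A·v_1 = (2, -2).
v_3 = A·v_2 = (8, -2).
v_4 = A·v_3 = (20, -8).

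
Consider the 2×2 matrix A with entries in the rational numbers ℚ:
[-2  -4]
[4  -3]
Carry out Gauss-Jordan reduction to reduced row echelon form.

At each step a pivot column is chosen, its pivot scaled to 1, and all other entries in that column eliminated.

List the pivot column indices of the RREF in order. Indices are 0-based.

step 1: normalize row 0 (÷-2) = (1, 2)
  row 1: subtract 4×row0 = (0, -11)
step 2: normalize row 1 (÷-11) = (0, 1)
  row 0: subtract 2×row1 = (1, 0)

pivot columns: 0, 1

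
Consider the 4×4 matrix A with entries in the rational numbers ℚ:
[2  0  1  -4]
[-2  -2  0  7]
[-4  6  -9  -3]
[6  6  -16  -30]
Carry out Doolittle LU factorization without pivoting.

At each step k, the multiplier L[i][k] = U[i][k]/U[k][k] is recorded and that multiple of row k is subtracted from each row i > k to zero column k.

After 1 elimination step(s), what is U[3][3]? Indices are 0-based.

k=0: U[0][0]=2
  eliminate (1,0): mult=-1, new row 1: (0, -2, 1, 3); set L[1][0]=-1
  eliminate (2,0): mult=-2, new row 2: (0, 6, -7, -11); set L[2][0]=-2
  eliminate (3,0): mult=3, new row 3: (0, 6, -19, -18); set L[3][0]=3

U[3][3] = -18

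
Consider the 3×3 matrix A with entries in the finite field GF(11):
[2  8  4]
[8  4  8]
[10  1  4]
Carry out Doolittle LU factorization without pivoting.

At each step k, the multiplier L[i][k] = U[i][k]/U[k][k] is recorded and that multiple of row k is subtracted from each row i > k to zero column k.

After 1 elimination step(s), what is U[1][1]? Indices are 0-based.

U[1][1] = 5

k=0: U[0][0]=2
  eliminate (1,0): mult=4, new row 1: (0, 5, 3); set L[1][0]=4
  eliminate (2,0): mult=5, new row 2: (0, 5, 6); set L[2][0]=5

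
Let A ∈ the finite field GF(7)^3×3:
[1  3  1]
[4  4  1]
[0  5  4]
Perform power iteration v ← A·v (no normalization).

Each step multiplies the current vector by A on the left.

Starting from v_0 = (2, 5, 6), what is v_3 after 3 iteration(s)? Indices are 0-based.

v_3 = (6, 0, 0)

v_0 = (2, 5, 6).
v_1 = A·v_0 = (2, 6, 0).
v_2 = A·v_1 = (6, 4, 2).
v_3 = A·v_2 = (6, 0, 0).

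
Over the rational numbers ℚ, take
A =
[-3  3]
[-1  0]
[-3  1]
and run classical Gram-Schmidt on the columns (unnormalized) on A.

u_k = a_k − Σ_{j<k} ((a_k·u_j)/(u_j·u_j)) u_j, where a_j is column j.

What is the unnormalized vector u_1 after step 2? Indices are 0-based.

Step 1: u_0 = a_0 = (-3, -1, -3).
Step 2: u_1 = a_1 − (-12/19)·u_0 = (21/19, -12/19, -17/19).

u_1 = (21/19, -12/19, -17/19)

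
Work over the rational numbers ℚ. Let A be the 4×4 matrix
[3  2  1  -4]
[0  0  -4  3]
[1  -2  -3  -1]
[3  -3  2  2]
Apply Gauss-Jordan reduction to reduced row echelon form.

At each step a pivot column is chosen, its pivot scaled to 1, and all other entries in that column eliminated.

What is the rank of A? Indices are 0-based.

rank = 4

[1] R0 /= 3  ⇒  (1, 2/3, 1/3, -4/3)
     R2 -= 1·R0  ⇒  (0, -8/3, -10/3, 1/3)
     R3 -= 3·R0  ⇒  (0, -5, 1, 6)
[2] R1 <-> R2
[2] R1 /= -8/3  ⇒  (0, 1, 5/4, -1/8)
     R0 -= 2/3·R1  ⇒  (1, 0, -1/2, -5/4)
     R3 -= -5·R1  ⇒  (0, 0, 29/4, 43/8)
[3] R2 /= -4  ⇒  (0, 0, 1, -3/4)
     R0 -= -1/2·R2  ⇒  (1, 0, 0, -13/8)
     R1 -= 5/4·R2  ⇒  (0, 1, 0, 13/16)
     R3 -= 29/4·R2  ⇒  (0, 0, 0, 173/16)
[4] R3 /= 173/16  ⇒  (0, 0, 0, 1)
     R0 -= -13/8·R3  ⇒  (1, 0, 0, 0)
     R1 -= 13/16·R3  ⇒  (0, 1, 0, 0)
     R2 -= -3/4·R3  ⇒  (0, 0, 1, 0)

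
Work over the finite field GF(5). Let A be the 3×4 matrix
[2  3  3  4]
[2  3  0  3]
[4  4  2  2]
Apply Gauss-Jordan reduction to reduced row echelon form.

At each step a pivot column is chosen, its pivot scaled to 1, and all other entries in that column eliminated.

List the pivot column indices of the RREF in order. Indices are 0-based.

pivot columns: 0, 1, 2

step 1: normalize row 0 (÷2) = (1, 4, 4, 2)
  row 1: subtract 2×row0 = (0, 0, 2, 4)
  row 2: subtract 4×row0 = (0, 3, 1, 4)
step 2: exchange rows 1,2
step 2: normalize row 1 (÷3) = (0, 1, 2, 3)
  row 0: subtract 4×row1 = (1, 0, 1, 0)
step 3: normalize row 2 (÷2) = (0, 0, 1, 2)
  row 0: subtract 1×row2 = (1, 0, 0, 3)
  row 1: subtract 2×row2 = (0, 1, 0, 4)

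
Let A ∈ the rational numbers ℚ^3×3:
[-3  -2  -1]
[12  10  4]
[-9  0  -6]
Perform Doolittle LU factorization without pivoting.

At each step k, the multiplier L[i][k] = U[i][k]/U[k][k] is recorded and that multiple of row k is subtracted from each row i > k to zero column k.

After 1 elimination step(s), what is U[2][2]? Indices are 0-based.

Step 1: pivot at (0,0) is -3.
  row1 ← row1 − (-4)·row0  ⇒  L[1][0]=-4, U row1=(0, 2, 0)
  row2 ← row2 − (3)·row0  ⇒  L[2][0]=3, U row2=(0, 6, -3)

U[2][2] = -3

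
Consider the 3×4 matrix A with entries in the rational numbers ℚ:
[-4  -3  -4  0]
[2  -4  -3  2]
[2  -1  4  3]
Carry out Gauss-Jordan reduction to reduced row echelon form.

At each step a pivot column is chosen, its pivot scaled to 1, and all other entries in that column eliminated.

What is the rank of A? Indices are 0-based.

rank = 3

pivot(0,0)=-4: scale R0 → (1, 3/4, 1, 0)
  clear (1,0): R1 −= (2)R0 → (0, -11/2, -5, 2)
  clear (2,0): R2 −= (2)R0 → (0, -5/2, 2, 3)
pivot(1,1)=-11/2: scale R1 → (0, 1, 10/11, -4/11)
  clear (0,1): R0 −= (3/4)R1 → (1, 0, 7/22, 3/11)
  clear (2,1): R2 −= (-5/2)R1 → (0, 0, 47/11, 23/11)
pivot(2,2)=47/11: scale R2 → (0, 0, 1, 23/47)
  clear (0,2): R0 −= (7/22)R2 → (1, 0, 0, 11/94)
  clear (1,2): R1 −= (10/11)R2 → (0, 1, 0, -38/47)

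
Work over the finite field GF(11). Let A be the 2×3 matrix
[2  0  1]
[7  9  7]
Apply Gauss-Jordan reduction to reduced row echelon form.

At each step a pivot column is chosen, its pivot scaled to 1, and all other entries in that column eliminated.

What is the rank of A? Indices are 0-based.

pivot(0,0)=2: scale R0 → (1, 0, 6)
  clear (1,0): R1 −= (7)R0 → (0, 9, 9)
pivot(1,1)=9: scale R1 → (0, 1, 1)

rank = 2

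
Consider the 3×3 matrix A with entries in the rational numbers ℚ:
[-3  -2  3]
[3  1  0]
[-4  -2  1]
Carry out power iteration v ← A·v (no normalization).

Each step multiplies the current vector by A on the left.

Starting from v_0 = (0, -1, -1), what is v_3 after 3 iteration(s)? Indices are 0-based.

v_3 = (5, 20, -17)

v_0 = (0, -1, -1).
v_1 = A·v_0 = (-1, -1, 1).
v_2 = A·v_1 = (8, -4, 7).
v_3 = A·v_2 = (5, 20, -17).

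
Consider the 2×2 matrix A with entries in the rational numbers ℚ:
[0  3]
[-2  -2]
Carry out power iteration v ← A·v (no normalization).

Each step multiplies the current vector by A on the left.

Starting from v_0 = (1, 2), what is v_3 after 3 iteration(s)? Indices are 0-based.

v_0 = (1, 2).
v_1 = A·v_0 = (6, -6).
v_2 = A·v_1 = (-18, 0).
v_3 = A·v_2 = (0, 36).

v_3 = (0, 36)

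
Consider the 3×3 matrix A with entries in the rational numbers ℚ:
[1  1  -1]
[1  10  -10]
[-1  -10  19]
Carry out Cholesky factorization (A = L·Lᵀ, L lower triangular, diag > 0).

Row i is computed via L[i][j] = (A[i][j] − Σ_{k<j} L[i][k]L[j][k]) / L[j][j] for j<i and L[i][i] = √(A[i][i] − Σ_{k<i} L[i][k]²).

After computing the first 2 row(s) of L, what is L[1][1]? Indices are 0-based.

L[1][1] = 3

Step 1: L[0][0] = √(1) = 1.
  L[1][0] = (1) / L[0][0] = 1.
Step 2: L[1][1] = √(9) = 3.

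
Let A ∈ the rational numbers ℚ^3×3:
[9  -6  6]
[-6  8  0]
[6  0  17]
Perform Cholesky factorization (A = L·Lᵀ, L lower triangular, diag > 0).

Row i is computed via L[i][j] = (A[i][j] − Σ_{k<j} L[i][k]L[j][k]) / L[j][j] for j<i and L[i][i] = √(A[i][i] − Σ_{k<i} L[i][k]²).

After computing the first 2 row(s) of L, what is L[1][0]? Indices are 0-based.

Step 1: L[0][0] = √(9) = 3.
  L[1][0] = (-6) / L[0][0] = -2.
Step 2: L[1][1] = √(4) = 2.

L[1][0] = -2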